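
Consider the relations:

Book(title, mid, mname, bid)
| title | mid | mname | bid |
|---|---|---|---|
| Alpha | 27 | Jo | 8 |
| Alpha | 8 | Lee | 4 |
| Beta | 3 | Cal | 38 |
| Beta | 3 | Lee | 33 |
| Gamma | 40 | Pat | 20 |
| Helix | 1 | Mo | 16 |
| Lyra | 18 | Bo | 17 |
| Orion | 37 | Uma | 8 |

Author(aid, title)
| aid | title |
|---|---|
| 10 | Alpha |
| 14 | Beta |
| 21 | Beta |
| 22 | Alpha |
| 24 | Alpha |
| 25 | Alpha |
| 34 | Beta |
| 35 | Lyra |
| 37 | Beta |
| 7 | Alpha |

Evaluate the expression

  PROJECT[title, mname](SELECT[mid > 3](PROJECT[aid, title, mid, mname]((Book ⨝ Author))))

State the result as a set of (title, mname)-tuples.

Natural join on title: {(Alpha, 27, Jo, 8, 10), (Alpha, 27, Jo, 8, 22), (Alpha, 27, Jo, 8, 24), (Alpha, 27, Jo, 8, 25), (Alpha, 27, Jo, 8, 7), (Alpha, 8, Lee, 4, 10), (Alpha, 8, Lee, 4, 22), (Alpha, 8, Lee, 4, 24), (Alpha, 8, Lee, 4, 25), (Alpha, 8, Lee, 4, 7), (Beta, 3, Cal, 38, 14), (Beta, 3, Cal, 38, 21), (Beta, 3, Cal, 38, 34), (Beta, 3, Cal, 38, 37), (Beta, 3, Lee, 33, 14), (Beta, 3, Lee, 33, 21), (Beta, 3, Lee, 33, 34), (Beta, 3, Lee, 33, 37), (Lyra, 18, Bo, 17, 35)}
Keep only column(s) aid, title, mid, mname: {(10, Alpha, 27, Jo), (10, Alpha, 8, Lee), (14, Beta, 3, Cal), (14, Beta, 3, Lee), (21, Beta, 3, Cal), (21, Beta, 3, Lee), (22, Alpha, 27, Jo), (22, Alpha, 8, Lee), (24, Alpha, 27, Jo), (24, Alpha, 8, Lee), (25, Alpha, 27, Jo), (25, Alpha, 8, Lee), (34, Beta, 3, Cal), (34, Beta, 3, Lee), (35, Lyra, 18, Bo), (37, Beta, 3, Cal), (37, Beta, 3, Lee), (7, Alpha, 27, Jo), (7, Alpha, 8, Lee)}
Apply σ_{mid > 3}; surviving tuples: {(10, Alpha, 27, Jo), (10, Alpha, 8, Lee), (22, Alpha, 27, Jo), (22, Alpha, 8, Lee), (24, Alpha, 27, Jo), (24, Alpha, 8, Lee), (25, Alpha, 27, Jo), (25, Alpha, 8, Lee), (35, Lyra, 18, Bo), (7, Alpha, 27, Jo), (7, Alpha, 8, Lee)}
Keep only column(s) title, mname (8 duplicate(s) eliminated): {(Alpha, Jo), (Alpha, Lee), (Lyra, Bo)}

{(Alpha, Jo), (Alpha, Lee), (Lyra, Bo)}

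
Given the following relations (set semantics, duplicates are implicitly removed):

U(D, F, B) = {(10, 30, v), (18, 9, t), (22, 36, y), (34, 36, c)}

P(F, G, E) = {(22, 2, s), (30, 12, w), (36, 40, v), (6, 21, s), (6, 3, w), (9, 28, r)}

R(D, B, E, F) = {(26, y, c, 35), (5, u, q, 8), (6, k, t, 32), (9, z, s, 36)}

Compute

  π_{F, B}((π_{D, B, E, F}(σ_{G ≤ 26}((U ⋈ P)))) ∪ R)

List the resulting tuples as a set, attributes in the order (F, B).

{(30, v), (32, k), (35, y), (36, z), (8, u)}

Joining U and P on F yields {(10, 30, v, 12, w), (18, 9, t, 28, r), (22, 36, y, 40, v), (34, 36, c, 40, v)}.
Apply σ_{G ≤ 26}; surviving tuples: {(10, 30, v, 12, w)}
Projecting to D, B, E, F: {(10, v, w, 30)}
Set union of the two operands is {(10, v, w, 30), (26, y, c, 35), (5, u, q, 8), (6, k, t, 32), (9, z, s, 36)}.
Projecting to F, B: {(30, v), (32, k), (35, y), (36, z), (8, u)}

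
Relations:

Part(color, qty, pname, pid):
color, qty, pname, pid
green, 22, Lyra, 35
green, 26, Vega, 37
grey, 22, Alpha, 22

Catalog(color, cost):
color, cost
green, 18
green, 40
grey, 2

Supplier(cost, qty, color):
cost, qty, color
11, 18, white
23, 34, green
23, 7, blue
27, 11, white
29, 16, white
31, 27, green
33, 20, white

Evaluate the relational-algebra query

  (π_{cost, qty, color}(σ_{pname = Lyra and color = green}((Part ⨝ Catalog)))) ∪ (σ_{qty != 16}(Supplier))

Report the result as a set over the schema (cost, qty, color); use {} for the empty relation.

{(11, 18, white), (18, 22, green), (23, 34, green), (23, 7, blue), (27, 11, white), (31, 27, green), (33, 20, white), (40, 22, green)}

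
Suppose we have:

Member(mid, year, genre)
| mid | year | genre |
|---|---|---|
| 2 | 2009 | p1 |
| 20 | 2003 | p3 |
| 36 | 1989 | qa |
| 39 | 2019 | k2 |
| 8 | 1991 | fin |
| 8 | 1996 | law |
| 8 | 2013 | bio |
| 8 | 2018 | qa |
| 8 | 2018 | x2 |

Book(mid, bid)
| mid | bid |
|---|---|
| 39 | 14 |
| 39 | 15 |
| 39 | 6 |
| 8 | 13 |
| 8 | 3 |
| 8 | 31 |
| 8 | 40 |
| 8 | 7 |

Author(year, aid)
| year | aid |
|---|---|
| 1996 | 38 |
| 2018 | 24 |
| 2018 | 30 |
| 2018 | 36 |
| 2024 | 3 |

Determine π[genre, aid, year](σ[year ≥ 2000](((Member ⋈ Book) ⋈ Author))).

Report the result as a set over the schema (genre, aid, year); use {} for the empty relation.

{(qa, 24, 2018), (qa, 30, 2018), (qa, 36, 2018), (x2, 24, 2018), (x2, 30, 2018), (x2, 36, 2018)}

Natural join on mid: {(39, 2019, k2, 14), (39, 2019, k2, 15), (39, 2019, k2, 6), (8, 1991, fin, 13), (8, 1991, fin, 3), (8, 1991, fin, 31), (8, 1991, fin, 40), (8, 1991, fin, 7), (8, 1996, law, 13), (8, 1996, law, 3), (8, 1996, law, 31), (8, 1996, law, 40), (8, 1996, law, 7), (8, 2013, bio, 13), (8, 2013, bio, 3), (8, 2013, bio, 31), (8, 2013, bio, 40), (8, 2013, bio, 7), (8, 2018, qa, 13), (8, 2018, qa, 3), (8, 2018, qa, 31), (8, 2018, qa, 40), (8, 2018, qa, 7), (8, 2018, x2, 13), (8, 2018, x2, 3), (8, 2018, x2, 31), (8, 2018, x2, 40), (8, 2018, x2, 7)}
Natural join on year: {(8, 1996, law, 13, 38), (8, 1996, law, 3, 38), (8, 1996, law, 31, 38), (8, 1996, law, 40, 38), (8, 1996, law, 7, 38), (8, 2018, qa, 13, 24), (8, 2018, qa, 13, 30), (8, 2018, qa, 13, 36), (8, 2018, qa, 3, 24), (8, 2018, qa, 3, 30), (8, 2018, qa, 3, 36), (8, 2018, qa, 31, 24), (8, 2018, qa, 31, 30), (8, 2018, qa, 31, 36), (8, 2018, qa, 40, 24), (8, 2018, qa, 40, 30), (8, 2018, qa, 40, 36), (8, 2018, qa, 7, 24), (8, 2018, qa, 7, 30), (8, 2018, qa, 7, 36), (8, 2018, x2, 13, 24), (8, 2018, x2, 13, 30), (8, 2018, x2, 13, 36), (8, 2018, x2, 3, 24), (8, 2018, x2, 3, 30), (8, 2018, x2, 3, 36), (8, 2018, x2, 31, 24), (8, 2018, x2, 31, 30), (8, 2018, x2, 31, 36), (8, 2018, x2, 40, 24), (8, 2018, x2, 40, 30), (8, 2018, x2, 40, 36), (8, 2018, x2, 7, 24), (8, 2018, x2, 7, 30), (8, 2018, x2, 7, 36)}
Selection year ≥ 2000: {(8, 2018, qa, 13, 24), (8, 2018, qa, 13, 30), (8, 2018, qa, 13, 36), (8, 2018, qa, 3, 24), (8, 2018, qa, 3, 30), (8, 2018, qa, 3, 36), (8, 2018, qa, 31, 24), (8, 2018, qa, 31, 30), (8, 2018, qa, 31, 36), (8, 2018, qa, 40, 24), (8, 2018, qa, 40, 30), (8, 2018, qa, 40, 36), (8, 2018, qa, 7, 24), (8, 2018, qa, 7, 30), (8, 2018, qa, 7, 36), (8, 2018, x2, 13, 24), (8, 2018, x2, 13, 30), (8, 2018, x2, 13, 36), (8, 2018, x2, 3, 24), (8, 2018, x2, 3, 30), (8, 2018, x2, 3, 36), (8, 2018, x2, 31, 24), (8, 2018, x2, 31, 30), (8, 2018, x2, 31, 36), (8, 2018, x2, 40, 24), (8, 2018, x2, 40, 30), (8, 2018, x2, 40, 36), (8, 2018, x2, 7, 24), (8, 2018, x2, 7, 30), (8, 2018, x2, 7, 36)}
π[genre, aid, year]: project onto (genre, aid, year) (24 duplicate(s) eliminated) → {(qa, 24, 2018), (qa, 30, 2018), (qa, 36, 2018), (x2, 24, 2018), (x2, 30, 2018), (x2, 36, 2018)}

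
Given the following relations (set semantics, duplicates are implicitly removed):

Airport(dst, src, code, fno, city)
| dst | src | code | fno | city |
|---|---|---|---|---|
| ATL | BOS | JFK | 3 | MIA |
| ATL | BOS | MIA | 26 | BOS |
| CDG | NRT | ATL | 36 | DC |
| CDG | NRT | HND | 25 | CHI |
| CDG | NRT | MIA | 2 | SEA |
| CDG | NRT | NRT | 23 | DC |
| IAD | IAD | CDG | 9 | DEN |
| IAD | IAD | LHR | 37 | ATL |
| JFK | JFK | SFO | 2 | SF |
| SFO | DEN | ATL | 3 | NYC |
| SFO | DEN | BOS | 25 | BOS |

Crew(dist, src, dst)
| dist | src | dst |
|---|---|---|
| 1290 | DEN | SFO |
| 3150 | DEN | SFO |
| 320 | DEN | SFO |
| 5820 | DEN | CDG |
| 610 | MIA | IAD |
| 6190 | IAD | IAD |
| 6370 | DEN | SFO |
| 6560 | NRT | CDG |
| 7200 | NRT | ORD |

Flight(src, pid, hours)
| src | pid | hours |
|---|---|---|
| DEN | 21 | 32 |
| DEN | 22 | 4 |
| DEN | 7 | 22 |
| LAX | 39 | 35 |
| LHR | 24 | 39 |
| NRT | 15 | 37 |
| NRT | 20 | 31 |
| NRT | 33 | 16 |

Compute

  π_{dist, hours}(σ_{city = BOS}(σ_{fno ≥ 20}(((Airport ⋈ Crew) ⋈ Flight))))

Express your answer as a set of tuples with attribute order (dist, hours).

{(1290, 22), (1290, 32), (1290, 4), (3150, 22), (3150, 32), (3150, 4), (320, 22), (320, 32), (320, 4), (6370, 22), (6370, 32), (6370, 4)}

Airport ⋈ Crew (natural join on dst, src): {(CDG, NRT, ATL, 36, DC, 6560), (CDG, NRT, HND, 25, CHI, 6560), (CDG, NRT, MIA, 2, SEA, 6560), (CDG, NRT, NRT, 23, DC, 6560), (IAD, IAD, CDG, 9, DEN, 6190), (IAD, IAD, LHR, 37, ATL, 6190), (SFO, DEN, ATL, 3, NYC, 1290), (SFO, DEN, ATL, 3, NYC, 3150), (SFO, DEN, ATL, 3, NYC, 320), (SFO, DEN, ATL, 3, NYC, 6370), (SFO, DEN, BOS, 25, BOS, 1290), (SFO, DEN, BOS, 25, BOS, 3150), (SFO, DEN, BOS, 25, BOS, 320), (SFO, DEN, BOS, 25, BOS, 6370)}
(Airport ⋈ Crew) ⋈ Flight (natural join on src): {(CDG, NRT, ATL, 36, DC, 6560, 15, 37), (CDG, NRT, ATL, 36, DC, 6560, 20, 31), (CDG, NRT, ATL, 36, DC, 6560, 33, 16), (CDG, NRT, HND, 25, CHI, 6560, 15, 37), (CDG, NRT, HND, 25, CHI, 6560, 20, 31), (CDG, NRT, HND, 25, CHI, 6560, 33, 16), (CDG, NRT, MIA, 2, SEA, 6560, 15, 37), (CDG, NRT, MIA, 2, SEA, 6560, 20, 31), (CDG, NRT, MIA, 2, SEA, 6560, 33, 16), (CDG, NRT, NRT, 23, DC, 6560, 15, 37), (CDG, NRT, NRT, 23, DC, 6560, 20, 31), (CDG, NRT, NRT, 23, DC, 6560, 33, 16), (SFO, DEN, ATL, 3, NYC, 1290, 21, 32), (SFO, DEN, ATL, 3, NYC, 1290, 22, 4), (SFO, DEN, ATL, 3, NYC, 1290, 7, 22), (SFO, DEN, ATL, 3, NYC, 3150, 21, 32), (SFO, DEN, ATL, 3, NYC, 3150, 22, 4), (SFO, DEN, ATL, 3, NYC, 3150, 7, 22), (SFO, DEN, ATL, 3, NYC, 320, 21, 32), (SFO, DEN, ATL, 3, NYC, 320, 22, 4), (SFO, DEN, ATL, 3, NYC, 320, 7, 22), (SFO, DEN, ATL, 3, NYC, 6370, 21, 32), (SFO, DEN, ATL, 3, NYC, 6370, 22, 4), (SFO, DEN, ATL, 3, NYC, 6370, 7, 22), (SFO, DEN, BOS, 25, BOS, 1290, 21, 32), (SFO, DEN, BOS, 25, BOS, 1290, 22, 4), (SFO, DEN, BOS, 25, BOS, 1290, 7, 22), (SFO, DEN, BOS, 25, BOS, 3150, 21, 32), (SFO, DEN, BOS, 25, BOS, 3150, 22, 4), (SFO, DEN, BOS, 25, BOS, 3150, 7, 22), (SFO, DEN, BOS, 25, BOS, 320, 21, 32), (SFO, DEN, BOS, 25, BOS, 320, 22, 4), (SFO, DEN, BOS, 25, BOS, 320, 7, 22), (SFO, DEN, BOS, 25, BOS, 6370, 21, 32), (SFO, DEN, BOS, 25, BOS, 6370, 22, 4), (SFO, DEN, BOS, 25, BOS, 6370, 7, 22)}
Filtering on fno ≥ 20 leaves {(CDG, NRT, ATL, 36, DC, 6560, 15, 37), (CDG, NRT, ATL, 36, DC, 6560, 20, 31), (CDG, NRT, ATL, 36, DC, 6560, 33, 16), (CDG, NRT, HND, 25, CHI, 6560, 15, 37), (CDG, NRT, HND, 25, CHI, 6560, 20, 31), (CDG, NRT, HND, 25, CHI, 6560, 33, 16), (CDG, NRT, NRT, 23, DC, 6560, 15, 37), (CDG, NRT, NRT, 23, DC, 6560, 20, 31), (CDG, NRT, NRT, 23, DC, 6560, 33, 16), (SFO, DEN, BOS, 25, BOS, 1290, 21, 32), (SFO, DEN, BOS, 25, BOS, 1290, 22, 4), (SFO, DEN, BOS, 25, BOS, 1290, 7, 22), (SFO, DEN, BOS, 25, BOS, 3150, 21, 32), (SFO, DEN, BOS, 25, BOS, 3150, 22, 4), (SFO, DEN, BOS, 25, BOS, 3150, 7, 22), (SFO, DEN, BOS, 25, BOS, 320, 21, 32), (SFO, DEN, BOS, 25, BOS, 320, 22, 4), (SFO, DEN, BOS, 25, BOS, 320, 7, 22), (SFO, DEN, BOS, 25, BOS, 6370, 21, 32), (SFO, DEN, BOS, 25, BOS, 6370, 22, 4), (SFO, DEN, BOS, 25, BOS, 6370, 7, 22)}.
Filtering on city = BOS leaves {(SFO, DEN, BOS, 25, BOS, 1290, 21, 32), (SFO, DEN, BOS, 25, BOS, 1290, 22, 4), (SFO, DEN, BOS, 25, BOS, 1290, 7, 22), (SFO, DEN, BOS, 25, BOS, 3150, 21, 32), (SFO, DEN, BOS, 25, BOS, 3150, 22, 4), (SFO, DEN, BOS, 25, BOS, 3150, 7, 22), (SFO, DEN, BOS, 25, BOS, 320, 21, 32), (SFO, DEN, BOS, 25, BOS, 320, 22, 4), (SFO, DEN, BOS, 25, BOS, 320, 7, 22), (SFO, DEN, BOS, 25, BOS, 6370, 21, 32), (SFO, DEN, BOS, 25, BOS, 6370, 22, 4), (SFO, DEN, BOS, 25, BOS, 6370, 7, 22)}.
π_{dist, hours} gives {(1290, 22), (1290, 32), (1290, 4), (3150, 22), (3150, 32), (3150, 4), (320, 22), (320, 32), (320, 4), (6370, 22), (6370, 32), (6370, 4)}.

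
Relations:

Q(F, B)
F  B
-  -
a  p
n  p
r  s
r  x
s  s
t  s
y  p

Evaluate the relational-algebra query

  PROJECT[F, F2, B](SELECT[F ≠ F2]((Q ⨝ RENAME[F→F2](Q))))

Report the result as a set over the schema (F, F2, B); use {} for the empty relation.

{(a, n, p), (a, y, p), (n, a, p), (n, y, p), (r, s, s), (r, t, s), (s, r, s), (s, t, s), (t, r, s), (t, s, s), (y, a, p), (y, n, p)}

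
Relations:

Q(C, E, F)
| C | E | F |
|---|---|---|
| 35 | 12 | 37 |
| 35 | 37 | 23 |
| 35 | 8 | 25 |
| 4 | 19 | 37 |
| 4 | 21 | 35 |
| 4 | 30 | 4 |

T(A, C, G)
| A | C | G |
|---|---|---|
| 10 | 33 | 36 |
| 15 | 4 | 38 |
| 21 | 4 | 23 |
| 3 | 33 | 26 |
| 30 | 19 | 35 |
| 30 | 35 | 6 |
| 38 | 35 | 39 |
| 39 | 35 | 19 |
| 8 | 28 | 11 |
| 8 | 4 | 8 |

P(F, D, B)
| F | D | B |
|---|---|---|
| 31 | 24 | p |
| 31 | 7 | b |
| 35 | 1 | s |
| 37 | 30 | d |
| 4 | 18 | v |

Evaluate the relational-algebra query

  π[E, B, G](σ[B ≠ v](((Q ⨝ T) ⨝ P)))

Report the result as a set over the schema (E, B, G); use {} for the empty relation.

{(12, d, 19), (12, d, 39), (12, d, 6), (19, d, 23), (19, d, 38), (19, d, 8), (21, s, 23), (21, s, 38), (21, s, 8)}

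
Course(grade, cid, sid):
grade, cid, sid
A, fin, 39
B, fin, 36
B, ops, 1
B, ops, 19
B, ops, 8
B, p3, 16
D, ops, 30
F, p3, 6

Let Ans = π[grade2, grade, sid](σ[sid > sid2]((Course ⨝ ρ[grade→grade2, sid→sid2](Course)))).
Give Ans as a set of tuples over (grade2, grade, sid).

ρ[grade→grade2, sid→sid2]: schema becomes (grade2, cid, sid2); tuples unchanged.
Joining Course and ρ[grade→grade2, sid→sid2](Course) on cid yields {(A, fin, 39, A, 39), (A, fin, 39, B, 36), (B, fin, 36, A, 39), (B, fin, 36, B, 36), (B, ops, 1, B, 1), (B, ops, 1, B, 19), (B, ops, 1, B, 8), (B, ops, 1, D, 30), (B, ops, 19, B, 1), (B, ops, 19, B, 19), (B, ops, 19, B, 8), (B, ops, 19, D, 30), (B, ops, 8, B, 1), (B, ops, 8, B, 19), (B, ops, 8, B, 8), (B, ops, 8, D, 30), (B, p3, 16, B, 16), (B, p3, 16, F, 6), (D, ops, 30, B, 1), (D, ops, 30, B, 19), (D, ops, 30, B, 8), (D, ops, 30, D, 30), (F, p3, 6, B, 16), (F, p3, 6, F, 6)}.
σ[sid > sid2]: keep tuples satisfying sid > sid2 → {(A, fin, 39, B, 36), (B, ops, 19, B, 1), (B, ops, 19, B, 8), (B, ops, 8, B, 1), (B, p3, 16, F, 6), (D, ops, 30, B, 1), (D, ops, 30, B, 19), (D, ops, 30, B, 8)}
Projecting to grade2, grade, sid (3 duplicate(s) eliminated): {(B, A, 39), (B, B, 19), (B, B, 8), (B, D, 30), (F, B, 16)}

{(B, A, 39), (B, B, 19), (B, B, 8), (B, D, 30), (F, B, 16)}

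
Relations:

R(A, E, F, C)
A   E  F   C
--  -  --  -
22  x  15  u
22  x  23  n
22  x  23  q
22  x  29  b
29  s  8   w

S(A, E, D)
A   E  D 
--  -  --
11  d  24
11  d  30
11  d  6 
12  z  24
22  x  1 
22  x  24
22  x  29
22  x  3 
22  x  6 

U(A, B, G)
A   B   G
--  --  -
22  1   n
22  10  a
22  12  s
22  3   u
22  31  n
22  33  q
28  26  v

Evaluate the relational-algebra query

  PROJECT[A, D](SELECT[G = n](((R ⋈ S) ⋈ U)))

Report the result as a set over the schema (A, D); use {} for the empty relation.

{(22, 1), (22, 24), (22, 29), (22, 3), (22, 6)}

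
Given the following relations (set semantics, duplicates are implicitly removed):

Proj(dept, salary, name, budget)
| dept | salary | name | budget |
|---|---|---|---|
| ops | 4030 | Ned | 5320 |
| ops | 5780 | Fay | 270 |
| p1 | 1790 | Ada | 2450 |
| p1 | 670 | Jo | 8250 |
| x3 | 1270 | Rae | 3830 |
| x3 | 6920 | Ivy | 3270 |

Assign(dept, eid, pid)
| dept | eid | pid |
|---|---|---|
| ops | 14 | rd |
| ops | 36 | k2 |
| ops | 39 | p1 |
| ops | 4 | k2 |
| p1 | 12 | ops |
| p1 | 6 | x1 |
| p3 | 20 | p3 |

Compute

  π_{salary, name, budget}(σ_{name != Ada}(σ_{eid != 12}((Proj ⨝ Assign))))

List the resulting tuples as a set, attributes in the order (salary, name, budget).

Natural join on dept: {(ops, 4030, Ned, 5320, 14, rd), (ops, 4030, Ned, 5320, 36, k2), (ops, 4030, Ned, 5320, 39, p1), (ops, 4030, Ned, 5320, 4, k2), (ops, 5780, Fay, 270, 14, rd), (ops, 5780, Fay, 270, 36, k2), (ops, 5780, Fay, 270, 39, p1), (ops, 5780, Fay, 270, 4, k2), (p1, 1790, Ada, 2450, 12, ops), (p1, 1790, Ada, 2450, 6, x1), (p1, 670, Jo, 8250, 12, ops), (p1, 670, Jo, 8250, 6, x1)}
Selection eid != 12: {(ops, 4030, Ned, 5320, 14, rd), (ops, 4030, Ned, 5320, 36, k2), (ops, 4030, Ned, 5320, 39, p1), (ops, 4030, Ned, 5320, 4, k2), (ops, 5780, Fay, 270, 14, rd), (ops, 5780, Fay, 270, 36, k2), (ops, 5780, Fay, 270, 39, p1), (ops, 5780, Fay, 270, 4, k2), (p1, 1790, Ada, 2450, 6, x1), (p1, 670, Jo, 8250, 6, x1)}
Selection name != Ada: {(ops, 4030, Ned, 5320, 14, rd), (ops, 4030, Ned, 5320, 36, k2), (ops, 4030, Ned, 5320, 39, p1), (ops, 4030, Ned, 5320, 4, k2), (ops, 5780, Fay, 270, 14, rd), (ops, 5780, Fay, 270, 36, k2), (ops, 5780, Fay, 270, 39, p1), (ops, 5780, Fay, 270, 4, k2), (p1, 670, Jo, 8250, 6, x1)}
π[salary, name, budget]: project onto (salary, name, budget) (6 duplicate(s) eliminated) → {(4030, Ned, 5320), (5780, Fay, 270), (670, Jo, 8250)}

{(4030, Ned, 5320), (5780, Fay, 270), (670, Jo, 8250)}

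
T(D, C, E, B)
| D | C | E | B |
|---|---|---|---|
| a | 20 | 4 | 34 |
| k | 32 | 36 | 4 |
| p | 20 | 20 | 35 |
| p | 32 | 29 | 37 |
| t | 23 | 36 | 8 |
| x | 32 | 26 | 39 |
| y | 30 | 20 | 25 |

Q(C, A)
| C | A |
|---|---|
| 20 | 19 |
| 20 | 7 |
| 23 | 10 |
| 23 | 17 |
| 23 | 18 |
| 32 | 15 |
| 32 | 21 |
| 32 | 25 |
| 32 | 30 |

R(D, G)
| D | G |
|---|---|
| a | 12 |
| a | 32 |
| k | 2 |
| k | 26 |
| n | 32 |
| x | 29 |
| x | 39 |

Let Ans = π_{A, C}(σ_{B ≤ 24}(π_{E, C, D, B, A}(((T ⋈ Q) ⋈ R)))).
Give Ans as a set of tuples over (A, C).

Natural join on C: {(a, 20, 4, 34, 19), (a, 20, 4, 34, 7), (k, 32, 36, 4, 15), (k, 32, 36, 4, 21), (k, 32, 36, 4, 25), (k, 32, 36, 4, 30), (p, 20, 20, 35, 19), (p, 20, 20, 35, 7), (p, 32, 29, 37, 15), (p, 32, 29, 37, 21), (p, 32, 29, 37, 25), (p, 32, 29, 37, 30), (t, 23, 36, 8, 10), (t, 23, 36, 8, 17), (t, 23, 36, 8, 18), (x, 32, 26, 39, 15), (x, 32, 26, 39, 21), (x, 32, 26, 39, 25), (x, 32, 26, 39, 30)}
Natural join on D: {(a, 20, 4, 34, 19, 12), (a, 20, 4, 34, 19, 32), (a, 20, 4, 34, 7, 12), (a, 20, 4, 34, 7, 32), (k, 32, 36, 4, 15, 2), (k, 32, 36, 4, 15, 26), (k, 32, 36, 4, 21, 2), (k, 32, 36, 4, 21, 26), (k, 32, 36, 4, 25, 2), (k, 32, 36, 4, 25, 26), (k, 32, 36, 4, 30, 2), (k, 32, 36, 4, 30, 26), (x, 32, 26, 39, 15, 29), (x, 32, 26, 39, 15, 39), (x, 32, 26, 39, 21, 29), (x, 32, 26, 39, 21, 39), (x, 32, 26, 39, 25, 29), (x, 32, 26, 39, 25, 39), (x, 32, 26, 39, 30, 29), (x, 32, 26, 39, 30, 39)}
Projecting to E, C, D, B, A (10 duplicate(s) eliminated): {(26, 32, x, 39, 15), (26, 32, x, 39, 21), (26, 32, x, 39, 25), (26, 32, x, 39, 30), (36, 32, k, 4, 15), (36, 32, k, 4, 21), (36, 32, k, 4, 25), (36, 32, k, 4, 30), (4, 20, a, 34, 19), (4, 20, a, 34, 7)}
Apply σ_{B ≤ 24}; surviving tuples: {(36, 32, k, 4, 15), (36, 32, k, 4, 21), (36, 32, k, 4, 25), (36, 32, k, 4, 30)}
Projecting to A, C: {(15, 32), (21, 32), (25, 32), (30, 32)}

{(15, 32), (21, 32), (25, 32), (30, 32)}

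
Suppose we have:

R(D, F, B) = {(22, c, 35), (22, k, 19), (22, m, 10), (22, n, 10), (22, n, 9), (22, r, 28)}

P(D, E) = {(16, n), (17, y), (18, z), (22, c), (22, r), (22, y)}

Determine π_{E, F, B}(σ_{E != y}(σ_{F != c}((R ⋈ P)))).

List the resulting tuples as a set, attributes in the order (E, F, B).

Natural join on D: {(22, c, 35, c), (22, c, 35, r), (22, c, 35, y), (22, k, 19, c), (22, k, 19, r), (22, k, 19, y), (22, m, 10, c), (22, m, 10, r), (22, m, 10, y), (22, n, 10, c), (22, n, 10, r), (22, n, 10, y), (22, n, 9, c), (22, n, 9, r), (22, n, 9, y), (22, r, 28, c), (22, r, 28, r), (22, r, 28, y)}
Selection F != c: {(22, k, 19, c), (22, k, 19, r), (22, k, 19, y), (22, m, 10, c), (22, m, 10, r), (22, m, 10, y), (22, n, 10, c), (22, n, 10, r), (22, n, 10, y), (22, n, 9, c), (22, n, 9, r), (22, n, 9, y), (22, r, 28, c), (22, r, 28, r), (22, r, 28, y)}
Selection E != y: {(22, k, 19, c), (22, k, 19, r), (22, m, 10, c), (22, m, 10, r), (22, n, 10, c), (22, n, 10, r), (22, n, 9, c), (22, n, 9, r), (22, r, 28, c), (22, r, 28, r)}
π[E, F, B]: project onto (E, F, B) → {(c, k, 19), (c, m, 10), (c, n, 10), (c, n, 9), (c, r, 28), (r, k, 19), (r, m, 10), (r, n, 10), (r, n, 9), (r, r, 28)}

{(c, k, 19), (c, m, 10), (c, n, 10), (c, n, 9), (c, r, 28), (r, k, 19), (r, m, 10), (r, n, 10), (r, n, 9), (r, r, 28)}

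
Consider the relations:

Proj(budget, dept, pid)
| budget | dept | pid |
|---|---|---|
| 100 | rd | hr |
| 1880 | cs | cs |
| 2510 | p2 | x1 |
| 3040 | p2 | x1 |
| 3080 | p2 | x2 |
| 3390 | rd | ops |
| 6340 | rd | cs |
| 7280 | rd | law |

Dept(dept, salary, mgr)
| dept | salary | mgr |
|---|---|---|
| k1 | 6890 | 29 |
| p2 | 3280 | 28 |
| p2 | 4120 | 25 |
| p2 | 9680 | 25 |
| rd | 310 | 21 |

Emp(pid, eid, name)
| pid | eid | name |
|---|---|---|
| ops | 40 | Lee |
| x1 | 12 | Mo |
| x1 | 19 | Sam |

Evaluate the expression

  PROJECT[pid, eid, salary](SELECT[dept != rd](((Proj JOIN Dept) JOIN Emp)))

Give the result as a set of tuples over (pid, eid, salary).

Proj ⋈ Dept (natural join on dept): {(100, rd, hr, 310, 21), (2510, p2, x1, 3280, 28), (2510, p2, x1, 4120, 25), (2510, p2, x1, 9680, 25), (3040, p2, x1, 3280, 28), (3040, p2, x1, 4120, 25), (3040, p2, x1, 9680, 25), (3080, p2, x2, 3280, 28), (3080, p2, x2, 4120, 25), (3080, p2, x2, 9680, 25), (3390, rd, ops, 310, 21), (6340, rd, cs, 310, 21), (7280, rd, law, 310, 21)}
(Proj JOIN Dept) ⋈ Emp (natural join on pid): {(2510, p2, x1, 3280, 28, 12, Mo), (2510, p2, x1, 3280, 28, 19, Sam), (2510, p2, x1, 4120, 25, 12, Mo), (2510, p2, x1, 4120, 25, 19, Sam), (2510, p2, x1, 9680, 25, 12, Mo), (2510, p2, x1, 9680, 25, 19, Sam), (3040, p2, x1, 3280, 28, 12, Mo), (3040, p2, x1, 3280, 28, 19, Sam), (3040, p2, x1, 4120, 25, 12, Mo), (3040, p2, x1, 4120, 25, 19, Sam), (3040, p2, x1, 9680, 25, 12, Mo), (3040, p2, x1, 9680, 25, 19, Sam), (3390, rd, ops, 310, 21, 40, Lee)}
Filtering on dept != rd leaves {(2510, p2, x1, 3280, 28, 12, Mo), (2510, p2, x1, 3280, 28, 19, Sam), (2510, p2, x1, 4120, 25, 12, Mo), (2510, p2, x1, 4120, 25, 19, Sam), (2510, p2, x1, 9680, 25, 12, Mo), (2510, p2, x1, 9680, 25, 19, Sam), (3040, p2, x1, 3280, 28, 12, Mo), (3040, p2, x1, 3280, 28, 19, Sam), (3040, p2, x1, 4120, 25, 12, Mo), (3040, p2, x1, 4120, 25, 19, Sam), (3040, p2, x1, 9680, 25, 12, Mo), (3040, p2, x1, 9680, 25, 19, Sam)}.
π_{pid, eid, salary} gives {(x1, 12, 3280), (x1, 12, 4120), (x1, 12, 9680), (x1, 19, 3280), (x1, 19, 4120), (x1, 19, 9680)} (6 duplicate(s) eliminated).

{(x1, 12, 3280), (x1, 12, 4120), (x1, 12, 9680), (x1, 19, 3280), (x1, 19, 4120), (x1, 19, 9680)}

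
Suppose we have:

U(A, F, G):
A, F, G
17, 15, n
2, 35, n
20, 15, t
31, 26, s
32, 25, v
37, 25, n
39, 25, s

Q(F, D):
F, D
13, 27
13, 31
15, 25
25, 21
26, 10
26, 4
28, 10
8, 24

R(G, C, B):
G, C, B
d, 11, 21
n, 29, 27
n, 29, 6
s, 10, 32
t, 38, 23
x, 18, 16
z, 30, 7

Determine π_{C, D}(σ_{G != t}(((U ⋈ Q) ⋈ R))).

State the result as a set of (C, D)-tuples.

Joining U and Q on F yields {(17, 15, n, 25), (20, 15, t, 25), (31, 26, s, 10), (31, 26, s, 4), (32, 25, v, 21), (37, 25, n, 21), (39, 25, s, 21)}.
Joining (U ⋈ Q) and R on G yields {(17, 15, n, 25, 29, 27), (17, 15, n, 25, 29, 6), (20, 15, t, 25, 38, 23), (31, 26, s, 10, 10, 32), (31, 26, s, 4, 10, 32), (37, 25, n, 21, 29, 27), (37, 25, n, 21, 29, 6), (39, 25, s, 21, 10, 32)}.
Filtering on G != t leaves {(17, 15, n, 25, 29, 27), (17, 15, n, 25, 29, 6), (31, 26, s, 10, 10, 32), (31, 26, s, 4, 10, 32), (37, 25, n, 21, 29, 27), (37, 25, n, 21, 29, 6), (39, 25, s, 21, 10, 32)}.
π[C, D]: project onto (C, D) (2 duplicate(s) eliminated) → {(10, 10), (10, 21), (10, 4), (29, 21), (29, 25)}

{(10, 10), (10, 21), (10, 4), (29, 21), (29, 25)}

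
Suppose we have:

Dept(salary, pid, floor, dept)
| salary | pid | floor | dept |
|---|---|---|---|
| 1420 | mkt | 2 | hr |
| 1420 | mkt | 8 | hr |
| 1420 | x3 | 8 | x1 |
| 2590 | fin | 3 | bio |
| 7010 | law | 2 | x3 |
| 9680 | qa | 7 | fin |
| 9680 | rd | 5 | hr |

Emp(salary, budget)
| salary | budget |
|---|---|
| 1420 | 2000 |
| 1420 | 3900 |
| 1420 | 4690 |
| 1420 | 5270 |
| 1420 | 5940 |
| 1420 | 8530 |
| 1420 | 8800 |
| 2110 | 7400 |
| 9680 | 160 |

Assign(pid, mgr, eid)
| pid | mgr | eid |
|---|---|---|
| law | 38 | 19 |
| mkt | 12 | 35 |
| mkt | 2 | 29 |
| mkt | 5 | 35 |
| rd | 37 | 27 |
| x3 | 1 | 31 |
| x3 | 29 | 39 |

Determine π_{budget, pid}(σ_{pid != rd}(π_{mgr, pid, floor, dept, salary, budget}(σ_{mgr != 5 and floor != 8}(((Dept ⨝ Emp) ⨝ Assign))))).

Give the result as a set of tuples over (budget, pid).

{(2000, mkt), (3900, mkt), (4690, mkt), (5270, mkt), (5940, mkt), (8530, mkt), (8800, mkt)}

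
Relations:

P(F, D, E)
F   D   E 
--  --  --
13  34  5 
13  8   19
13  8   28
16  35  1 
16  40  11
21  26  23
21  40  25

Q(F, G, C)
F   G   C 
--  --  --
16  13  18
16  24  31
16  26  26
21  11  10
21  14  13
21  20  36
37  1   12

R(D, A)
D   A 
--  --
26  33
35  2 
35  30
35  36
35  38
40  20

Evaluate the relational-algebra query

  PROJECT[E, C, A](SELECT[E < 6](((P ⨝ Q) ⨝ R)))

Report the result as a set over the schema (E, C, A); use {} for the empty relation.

{(1, 18, 2), (1, 18, 30), (1, 18, 36), (1, 18, 38), (1, 26, 2), (1, 26, 30), (1, 26, 36), (1, 26, 38), (1, 31, 2), (1, 31, 30), (1, 31, 36), (1, 31, 38)}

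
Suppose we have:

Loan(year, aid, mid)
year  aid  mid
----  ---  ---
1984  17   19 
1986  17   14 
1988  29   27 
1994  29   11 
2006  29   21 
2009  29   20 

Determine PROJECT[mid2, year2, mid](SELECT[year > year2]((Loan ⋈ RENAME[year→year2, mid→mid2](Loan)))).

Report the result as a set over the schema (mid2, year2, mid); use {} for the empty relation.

{(11, 1994, 20), (11, 1994, 21), (19, 1984, 14), (21, 2006, 20), (27, 1988, 11), (27, 1988, 20), (27, 1988, 21)}

ρ[year→year2, mid→mid2]: schema becomes (year2, aid, mid2); tuples unchanged.
Joining Loan and RENAME[year→year2, mid→mid2](Loan) on aid yields {(1984, 17, 19, 1984, 19), (1984, 17, 19, 1986, 14), (1986, 17, 14, 1984, 19), (1986, 17, 14, 1986, 14), (1988, 29, 27, 1988, 27), (1988, 29, 27, 1994, 11), (1988, 29, 27, 2006, 21), (1988, 29, 27, 2009, 20), (1994, 29, 11, 1988, 27), (1994, 29, 11, 1994, 11), (1994, 29, 11, 2006, 21), (1994, 29, 11, 2009, 20), (2006, 29, 21, 1988, 27), (2006, 29, 21, 1994, 11), (2006, 29, 21, 2006, 21), (2006, 29, 21, 2009, 20), (2009, 29, 20, 1988, 27), (2009, 29, 20, 1994, 11), (2009, 29, 20, 2006, 21), (2009, 29, 20, 2009, 20)}.
Selection year > year2: {(1986, 17, 14, 1984, 19), (1994, 29, 11, 1988, 27), (2006, 29, 21, 1988, 27), (2006, 29, 21, 1994, 11), (2009, 29, 20, 1988, 27), (2009, 29, 20, 1994, 11), (2009, 29, 20, 2006, 21)}
π_{mid2, year2, mid} gives {(11, 1994, 20), (11, 1994, 21), (19, 1984, 14), (21, 2006, 20), (27, 1988, 11), (27, 1988, 20), (27, 1988, 21)}.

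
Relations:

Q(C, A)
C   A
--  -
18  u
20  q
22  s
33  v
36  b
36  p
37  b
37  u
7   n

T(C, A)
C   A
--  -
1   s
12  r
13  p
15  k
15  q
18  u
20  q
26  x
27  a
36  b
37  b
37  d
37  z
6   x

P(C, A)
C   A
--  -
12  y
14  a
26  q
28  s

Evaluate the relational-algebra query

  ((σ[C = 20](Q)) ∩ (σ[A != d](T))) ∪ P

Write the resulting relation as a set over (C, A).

{(12, y), (14, a), (20, q), (26, q), (28, s)}

Apply σ_{C = 20}; surviving tuples: {(20, q)}
Apply σ_{A != d}; surviving tuples: {(1, s), (12, r), (13, p), (15, k), (15, q), (18, u), (20, q), (26, x), (27, a), (36, b), (37, b), (37, z), (6, x)}
Taking the intersection: {(20, q)}
Taking the union: {(12, y), (14, a), (20, q), (26, q), (28, s)}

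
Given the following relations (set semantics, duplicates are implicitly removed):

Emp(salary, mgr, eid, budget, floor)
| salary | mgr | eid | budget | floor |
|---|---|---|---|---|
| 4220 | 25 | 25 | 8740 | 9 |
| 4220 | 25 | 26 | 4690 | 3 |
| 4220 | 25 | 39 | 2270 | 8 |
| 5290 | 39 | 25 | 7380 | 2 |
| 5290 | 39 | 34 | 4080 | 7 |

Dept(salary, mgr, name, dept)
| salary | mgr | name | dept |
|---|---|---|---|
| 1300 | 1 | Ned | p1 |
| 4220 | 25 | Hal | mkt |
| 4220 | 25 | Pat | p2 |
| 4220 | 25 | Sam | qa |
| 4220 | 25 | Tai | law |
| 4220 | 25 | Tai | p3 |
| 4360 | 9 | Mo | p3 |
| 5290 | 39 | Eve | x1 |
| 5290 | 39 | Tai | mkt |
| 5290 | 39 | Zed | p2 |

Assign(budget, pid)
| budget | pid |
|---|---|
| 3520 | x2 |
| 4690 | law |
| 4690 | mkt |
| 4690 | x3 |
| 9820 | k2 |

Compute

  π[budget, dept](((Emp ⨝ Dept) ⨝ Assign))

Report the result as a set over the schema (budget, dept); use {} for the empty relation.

{(4690, law), (4690, mkt), (4690, p2), (4690, p3), (4690, qa)}

Natural join on salary, mgr: {(4220, 25, 25, 8740, 9, Hal, mkt), (4220, 25, 25, 8740, 9, Pat, p2), (4220, 25, 25, 8740, 9, Sam, qa), (4220, 25, 25, 8740, 9, Tai, law), (4220, 25, 25, 8740, 9, Tai, p3), (4220, 25, 26, 4690, 3, Hal, mkt), (4220, 25, 26, 4690, 3, Pat, p2), (4220, 25, 26, 4690, 3, Sam, qa), (4220, 25, 26, 4690, 3, Tai, law), (4220, 25, 26, 4690, 3, Tai, p3), (4220, 25, 39, 2270, 8, Hal, mkt), (4220, 25, 39, 2270, 8, Pat, p2), (4220, 25, 39, 2270, 8, Sam, qa), (4220, 25, 39, 2270, 8, Tai, law), (4220, 25, 39, 2270, 8, Tai, p3), (5290, 39, 25, 7380, 2, Eve, x1), (5290, 39, 25, 7380, 2, Tai, mkt), (5290, 39, 25, 7380, 2, Zed, p2), (5290, 39, 34, 4080, 7, Eve, x1), (5290, 39, 34, 4080, 7, Tai, mkt), (5290, 39, 34, 4080, 7, Zed, p2)}
Natural join on budget: {(4220, 25, 26, 4690, 3, Hal, mkt, law), (4220, 25, 26, 4690, 3, Hal, mkt, mkt), (4220, 25, 26, 4690, 3, Hal, mkt, x3), (4220, 25, 26, 4690, 3, Pat, p2, law), (4220, 25, 26, 4690, 3, Pat, p2, mkt), (4220, 25, 26, 4690, 3, Pat, p2, x3), (4220, 25, 26, 4690, 3, Sam, qa, law), (4220, 25, 26, 4690, 3, Sam, qa, mkt), (4220, 25, 26, 4690, 3, Sam, qa, x3), (4220, 25, 26, 4690, 3, Tai, law, law), (4220, 25, 26, 4690, 3, Tai, law, mkt), (4220, 25, 26, 4690, 3, Tai, law, x3), (4220, 25, 26, 4690, 3, Tai, p3, law), (4220, 25, 26, 4690, 3, Tai, p3, mkt), (4220, 25, 26, 4690, 3, Tai, p3, x3)}
Projecting to budget, dept (10 duplicate(s) eliminated): {(4690, law), (4690, mkt), (4690, p2), (4690, p3), (4690, qa)}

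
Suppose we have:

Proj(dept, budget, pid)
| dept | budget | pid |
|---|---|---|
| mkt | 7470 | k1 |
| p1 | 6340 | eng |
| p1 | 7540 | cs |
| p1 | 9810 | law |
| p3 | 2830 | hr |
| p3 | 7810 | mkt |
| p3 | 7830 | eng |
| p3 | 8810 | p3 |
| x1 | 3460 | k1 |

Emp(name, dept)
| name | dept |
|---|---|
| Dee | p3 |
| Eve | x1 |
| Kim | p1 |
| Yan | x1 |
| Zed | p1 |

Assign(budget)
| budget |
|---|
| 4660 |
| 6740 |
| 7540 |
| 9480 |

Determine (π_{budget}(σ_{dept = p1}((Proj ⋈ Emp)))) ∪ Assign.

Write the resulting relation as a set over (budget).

{4660, 6340, 6740, 7540, 9480, 9810}

Joining Proj and Emp on dept yields {(p1, 6340, eng, Kim), (p1, 6340, eng, Zed), (p1, 7540, cs, Kim), (p1, 7540, cs, Zed), (p1, 9810, law, Kim), (p1, 9810, law, Zed), (p3, 2830, hr, Dee), (p3, 7810, mkt, Dee), (p3, 7830, eng, Dee), (p3, 8810, p3, Dee), (x1, 3460, k1, Eve), (x1, 3460, k1, Yan)}.
Selection dept = p1: {(p1, 6340, eng, Kim), (p1, 6340, eng, Zed), (p1, 7540, cs, Kim), (p1, 7540, cs, Zed), (p1, 9810, law, Kim), (p1, 9810, law, Zed)}
Keep only column(s) budget (3 duplicate(s) eliminated): {6340, 7540, 9810}
Taking the union: {4660, 6340, 6740, 7540, 9480, 9810}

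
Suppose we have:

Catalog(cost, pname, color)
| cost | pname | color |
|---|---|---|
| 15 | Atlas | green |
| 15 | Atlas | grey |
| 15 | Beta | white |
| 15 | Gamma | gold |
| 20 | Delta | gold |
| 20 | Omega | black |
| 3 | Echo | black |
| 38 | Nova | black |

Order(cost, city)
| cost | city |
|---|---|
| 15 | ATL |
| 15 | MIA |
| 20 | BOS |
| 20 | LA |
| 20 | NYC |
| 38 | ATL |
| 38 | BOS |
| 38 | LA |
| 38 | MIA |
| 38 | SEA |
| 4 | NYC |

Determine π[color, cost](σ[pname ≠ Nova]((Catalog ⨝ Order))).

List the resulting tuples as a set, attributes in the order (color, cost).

Natural join on cost: {(15, Atlas, green, ATL), (15, Atlas, green, MIA), (15, Atlas, grey, ATL), (15, Atlas, grey, MIA), (15, Beta, white, ATL), (15, Beta, white, MIA), (15, Gamma, gold, ATL), (15, Gamma, gold, MIA), (20, Delta, gold, BOS), (20, Delta, gold, LA), (20, Delta, gold, NYC), (20, Omega, black, BOS), (20, Omega, black, LA), (20, Omega, black, NYC), (38, Nova, black, ATL), (38, Nova, black, BOS), (38, Nova, black, LA), (38, Nova, black, MIA), (38, Nova, black, SEA)}
σ[pname ≠ Nova]: keep tuples satisfying pname ≠ Nova → {(15, Atlas, green, ATL), (15, Atlas, green, MIA), (15, Atlas, grey, ATL), (15, Atlas, grey, MIA), (15, Beta, white, ATL), (15, Beta, white, MIA), (15, Gamma, gold, ATL), (15, Gamma, gold, MIA), (20, Delta, gold, BOS), (20, Delta, gold, LA), (20, Delta, gold, NYC), (20, Omega, black, BOS), (20, Omega, black, LA), (20, Omega, black, NYC)}
Projecting to color, cost (8 duplicate(s) eliminated): {(black, 20), (gold, 15), (gold, 20), (green, 15), (grey, 15), (white, 15)}

{(black, 20), (gold, 15), (gold, 20), (green, 15), (grey, 15), (white, 15)}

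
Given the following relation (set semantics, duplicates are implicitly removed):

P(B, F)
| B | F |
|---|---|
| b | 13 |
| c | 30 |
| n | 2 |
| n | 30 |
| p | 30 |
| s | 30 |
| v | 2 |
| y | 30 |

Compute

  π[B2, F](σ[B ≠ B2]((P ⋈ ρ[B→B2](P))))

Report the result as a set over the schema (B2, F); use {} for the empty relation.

{(c, 30), (n, 2), (n, 30), (p, 30), (s, 30), (v, 2), (y, 30)}

ρ[B→B2]: schema becomes (B2, F); tuples unchanged.
Natural join on F: {(b, 13, b), (c, 30, c), (c, 30, n), (c, 30, p), (c, 30, s), (c, 30, y), (n, 2, n), (n, 2, v), (n, 30, c), (n, 30, n), (n, 30, p), (n, 30, s), (n, 30, y), (p, 30, c), (p, 30, n), (p, 30, p), (p, 30, s), (p, 30, y), (s, 30, c), (s, 30, n), (s, 30, p), (s, 30, s), (s, 30, y), (v, 2, n), (v, 2, v), (y, 30, c), (y, 30, n), (y, 30, p), (y, 30, s), (y, 30, y)}
Filtering on B ≠ B2 leaves {(c, 30, n), (c, 30, p), (c, 30, s), (c, 30, y), (n, 2, v), (n, 30, c), (n, 30, p), (n, 30, s), (n, 30, y), (p, 30, c), (p, 30, n), (p, 30, s), (p, 30, y), (s, 30, c), (s, 30, n), (s, 30, p), (s, 30, y), (v, 2, n), (y, 30, c), (y, 30, n), (y, 30, p), (y, 30, s)}.
Keep only column(s) B2, F (15 duplicate(s) eliminated): {(c, 30), (n, 2), (n, 30), (p, 30), (s, 30), (v, 2), (y, 30)}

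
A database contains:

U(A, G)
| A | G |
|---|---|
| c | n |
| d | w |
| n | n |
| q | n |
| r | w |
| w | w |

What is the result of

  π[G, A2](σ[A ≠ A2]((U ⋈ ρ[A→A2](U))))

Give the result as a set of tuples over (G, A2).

{(n, c), (n, n), (n, q), (w, d), (w, r), (w, w)}

ρ[A→A2]: schema becomes (A2, G); tuples unchanged.
U ⋈ ρ[A→A2](U) (natural join on G): {(c, n, c), (c, n, n), (c, n, q), (d, w, d), (d, w, r), (d, w, w), (n, n, c), (n, n, n), (n, n, q), (q, n, c), (q, n, n), (q, n, q), (r, w, d), (r, w, r), (r, w, w), (w, w, d), (w, w, r), (w, w, w)}
σ[A ≠ A2]: keep tuples satisfying A ≠ A2 → {(c, n, n), (c, n, q), (d, w, r), (d, w, w), (n, n, c), (n, n, q), (q, n, c), (q, n, n), (r, w, d), (r, w, w), (w, w, d), (w, w, r)}
Keep only column(s) G, A2 (6 duplicate(s) eliminated): {(n, c), (n, n), (n, q), (w, d), (w, r), (w, w)}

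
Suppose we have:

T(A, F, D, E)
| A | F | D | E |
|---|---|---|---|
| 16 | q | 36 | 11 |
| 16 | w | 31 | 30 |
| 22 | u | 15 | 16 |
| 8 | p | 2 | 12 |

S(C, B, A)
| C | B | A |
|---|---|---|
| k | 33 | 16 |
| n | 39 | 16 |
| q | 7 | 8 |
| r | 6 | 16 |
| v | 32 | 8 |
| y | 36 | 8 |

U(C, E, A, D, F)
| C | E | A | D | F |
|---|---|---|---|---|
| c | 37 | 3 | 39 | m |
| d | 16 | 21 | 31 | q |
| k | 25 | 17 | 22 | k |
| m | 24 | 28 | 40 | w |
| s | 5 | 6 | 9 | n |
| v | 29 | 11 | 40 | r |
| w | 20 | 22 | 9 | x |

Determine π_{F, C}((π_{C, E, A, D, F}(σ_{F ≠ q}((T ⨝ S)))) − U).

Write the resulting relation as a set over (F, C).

{(p, q), (p, v), (p, y), (w, k), (w, n), (w, r)}

T ⋈ S (natural join on A): {(16, q, 36, 11, k, 33), (16, q, 36, 11, n, 39), (16, q, 36, 11, r, 6), (16, w, 31, 30, k, 33), (16, w, 31, 30, n, 39), (16, w, 31, 30, r, 6), (8, p, 2, 12, q, 7), (8, p, 2, 12, v, 32), (8, p, 2, 12, y, 36)}
σ[F ≠ q]: keep tuples satisfying F ≠ q → {(16, w, 31, 30, k, 33), (16, w, 31, 30, n, 39), (16, w, 31, 30, r, 6), (8, p, 2, 12, q, 7), (8, p, 2, 12, v, 32), (8, p, 2, 12, y, 36)}
Keep only column(s) C, E, A, D, F: {(k, 30, 16, 31, w), (n, 30, 16, 31, w), (q, 12, 8, 2, p), (r, 30, 16, 31, w), (v, 12, 8, 2, p), (y, 12, 8, 2, p)}
Taking the difference: {(k, 30, 16, 31, w), (n, 30, 16, 31, w), (q, 12, 8, 2, p), (r, 30, 16, 31, w), (v, 12, 8, 2, p), (y, 12, 8, 2, p)}
Keep only column(s) F, C: {(p, q), (p, v), (p, y), (w, k), (w, n), (w, r)}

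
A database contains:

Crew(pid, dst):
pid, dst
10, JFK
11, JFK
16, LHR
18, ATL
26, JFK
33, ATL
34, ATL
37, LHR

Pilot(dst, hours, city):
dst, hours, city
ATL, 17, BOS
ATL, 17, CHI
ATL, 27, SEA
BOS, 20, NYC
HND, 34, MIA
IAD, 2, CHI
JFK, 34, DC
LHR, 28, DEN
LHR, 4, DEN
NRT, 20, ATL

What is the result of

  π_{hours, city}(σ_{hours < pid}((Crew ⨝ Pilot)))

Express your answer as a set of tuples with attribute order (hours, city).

Joining Crew and Pilot on dst yields {(10, JFK, 34, DC), (11, JFK, 34, DC), (16, LHR, 28, DEN), (16, LHR, 4, DEN), (18, ATL, 17, BOS), (18, ATL, 17, CHI), (18, ATL, 27, SEA), (26, JFK, 34, DC), (33, ATL, 17, BOS), (33, ATL, 17, CHI), (33, ATL, 27, SEA), (34, ATL, 17, BOS), (34, ATL, 17, CHI), (34, ATL, 27, SEA), (37, LHR, 28, DEN), (37, LHR, 4, DEN)}.
Selection hours < pid: {(16, LHR, 4, DEN), (18, ATL, 17, BOS), (18, ATL, 17, CHI), (33, ATL, 17, BOS), (33, ATL, 17, CHI), (33, ATL, 27, SEA), (34, ATL, 17, BOS), (34, ATL, 17, CHI), (34, ATL, 27, SEA), (37, LHR, 28, DEN), (37, LHR, 4, DEN)}
Projecting to hours, city (6 duplicate(s) eliminated): {(17, BOS), (17, CHI), (27, SEA), (28, DEN), (4, DEN)}

{(17, BOS), (17, CHI), (27, SEA), (28, DEN), (4, DEN)}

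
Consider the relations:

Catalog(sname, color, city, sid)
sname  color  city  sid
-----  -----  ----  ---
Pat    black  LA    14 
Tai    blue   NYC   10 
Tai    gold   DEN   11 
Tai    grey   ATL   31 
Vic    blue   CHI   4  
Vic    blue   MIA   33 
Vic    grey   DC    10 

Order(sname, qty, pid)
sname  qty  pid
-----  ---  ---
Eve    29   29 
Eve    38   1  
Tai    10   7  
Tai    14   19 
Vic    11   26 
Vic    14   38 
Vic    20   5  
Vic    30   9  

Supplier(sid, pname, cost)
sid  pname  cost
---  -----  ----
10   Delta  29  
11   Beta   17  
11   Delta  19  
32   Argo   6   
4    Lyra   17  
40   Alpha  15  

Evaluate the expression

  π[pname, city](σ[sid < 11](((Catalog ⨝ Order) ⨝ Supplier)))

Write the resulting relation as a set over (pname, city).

{(Delta, DC), (Delta, NYC), (Lyra, CHI)}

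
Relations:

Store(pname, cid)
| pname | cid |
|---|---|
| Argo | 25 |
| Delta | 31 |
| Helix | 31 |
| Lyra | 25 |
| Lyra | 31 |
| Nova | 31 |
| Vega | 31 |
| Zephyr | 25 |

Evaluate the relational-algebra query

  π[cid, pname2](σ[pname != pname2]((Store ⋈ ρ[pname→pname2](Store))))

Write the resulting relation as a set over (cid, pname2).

ρ[pname→pname2]: schema becomes (pname2, cid); tuples unchanged.
Natural join on cid: {(Argo, 25, Argo), (Argo, 25, Lyra), (Argo, 25, Zephyr), (Delta, 31, Delta), (Delta, 31, Helix), (Delta, 31, Lyra), (Delta, 31, Nova), (Delta, 31, Vega), (Helix, 31, Delta), (Helix, 31, Helix), (Helix, 31, Lyra), (Helix, 31, Nova), (Helix, 31, Vega), (Lyra, 25, Argo), (Lyra, 25, Lyra), (Lyra, 25, Zephyr), (Lyra, 31, Delta), (Lyra, 31, Helix), (Lyra, 31, Lyra), (Lyra, 31, Nova), (Lyra, 31, Vega), (Nova, 31, Delta), (Nova, 31, Helix), (Nova, 31, Lyra), (Nova, 31, Nova), (Nova, 31, Vega), (Vega, 31, Delta), (Vega, 31, Helix), (Vega, 31, Lyra), (Vega, 31, Nova), (Vega, 31, Vega), (Zephyr, 25, Argo), (Zephyr, 25, Lyra), (Zephyr, 25, Zephyr)}
Selection pname != pname2: {(Argo, 25, Lyra), (Argo, 25, Zephyr), (Delta, 31, Helix), (Delta, 31, Lyra), (Delta, 31, Nova), (Delta, 31, Vega), (Helix, 31, Delta), (Helix, 31, Lyra), (Helix, 31, Nova), (Helix, 31, Vega), (Lyra, 25, Argo), (Lyra, 25, Zephyr), (Lyra, 31, Delta), (Lyra, 31, Helix), (Lyra, 31, Nova), (Lyra, 31, Vega), (Nova, 31, Delta), (Nova, 31, Helix), (Nova, 31, Lyra), (Nova, 31, Vega), (Vega, 31, Delta), (Vega, 31, Helix), (Vega, 31, Lyra), (Vega, 31, Nova), (Zephyr, 25, Argo), (Zephyr, 25, Lyra)}
π[cid, pname2]: project onto (cid, pname2) (18 duplicate(s) eliminated) → {(25, Argo), (25, Lyra), (25, Zephyr), (31, Delta), (31, Helix), (31, Lyra), (31, Nova), (31, Vega)}

{(25, Argo), (25, Lyra), (25, Zephyr), (31, Delta), (31, Helix), (31, Lyra), (31, Nova), (31, Vega)}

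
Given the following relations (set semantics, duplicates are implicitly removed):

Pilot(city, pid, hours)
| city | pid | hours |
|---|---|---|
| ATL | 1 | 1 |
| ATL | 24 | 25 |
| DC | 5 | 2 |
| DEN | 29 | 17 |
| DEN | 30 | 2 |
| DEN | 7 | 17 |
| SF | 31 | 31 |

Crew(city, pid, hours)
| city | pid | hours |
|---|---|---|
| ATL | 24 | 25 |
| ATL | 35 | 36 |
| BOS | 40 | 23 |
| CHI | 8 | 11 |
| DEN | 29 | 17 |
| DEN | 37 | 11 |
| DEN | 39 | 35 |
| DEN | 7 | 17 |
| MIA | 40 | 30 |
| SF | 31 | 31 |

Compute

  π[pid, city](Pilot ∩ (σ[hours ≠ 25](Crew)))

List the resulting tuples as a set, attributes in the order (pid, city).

Filtering on hours ≠ 25 leaves {(ATL, 35, 36), (BOS, 40, 23), (CHI, 8, 11), (DEN, 29, 17), (DEN, 37, 11), (DEN, 39, 35), (DEN, 7, 17), (MIA, 40, 30), (SF, 31, 31)}.
Intersection: {(ATL, 1, 1), (ATL, 24, 25), (DC, 5, 2), (DEN, 29, 17), (DEN, 30, 2), (DEN, 7, 17), (SF, 31, 31)} with {(ATL, 35, 36), (BOS, 40, 23), (CHI, 8, 11), (DEN, 29, 17), (DEN, 37, 11), (DEN, 39, 35), (DEN, 7, 17), (MIA, 40, 30), (SF, 31, 31)} → {(DEN, 29, 17), (DEN, 7, 17), (SF, 31, 31)}
π[pid, city]: project onto (pid, city) → {(29, DEN), (31, SF), (7, DEN)}

{(29, DEN), (31, SF), (7, DEN)}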